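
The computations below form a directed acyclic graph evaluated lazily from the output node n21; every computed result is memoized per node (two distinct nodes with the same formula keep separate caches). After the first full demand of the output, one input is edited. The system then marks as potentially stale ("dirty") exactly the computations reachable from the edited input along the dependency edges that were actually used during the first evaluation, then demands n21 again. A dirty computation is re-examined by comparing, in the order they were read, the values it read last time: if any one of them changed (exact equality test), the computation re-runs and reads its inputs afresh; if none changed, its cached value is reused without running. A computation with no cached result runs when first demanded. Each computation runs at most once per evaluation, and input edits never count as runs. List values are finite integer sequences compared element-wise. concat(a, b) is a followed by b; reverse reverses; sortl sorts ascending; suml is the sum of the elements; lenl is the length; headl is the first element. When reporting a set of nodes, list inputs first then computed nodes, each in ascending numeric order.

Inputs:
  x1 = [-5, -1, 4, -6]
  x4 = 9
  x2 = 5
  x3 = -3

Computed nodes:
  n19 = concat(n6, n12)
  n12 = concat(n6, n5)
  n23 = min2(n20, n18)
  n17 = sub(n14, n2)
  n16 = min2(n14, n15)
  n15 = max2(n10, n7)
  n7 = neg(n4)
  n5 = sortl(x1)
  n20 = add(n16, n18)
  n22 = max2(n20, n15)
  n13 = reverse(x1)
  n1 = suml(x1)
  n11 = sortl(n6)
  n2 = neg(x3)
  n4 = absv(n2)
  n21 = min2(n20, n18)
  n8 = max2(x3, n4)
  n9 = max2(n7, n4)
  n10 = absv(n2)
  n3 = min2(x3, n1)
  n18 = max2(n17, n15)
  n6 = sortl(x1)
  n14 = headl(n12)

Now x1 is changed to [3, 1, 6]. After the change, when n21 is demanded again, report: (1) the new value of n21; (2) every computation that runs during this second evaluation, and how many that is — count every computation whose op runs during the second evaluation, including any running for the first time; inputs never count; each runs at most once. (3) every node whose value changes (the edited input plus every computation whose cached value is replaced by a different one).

Demanding n21 again yields 3.
9 computations run: n5, n6, n12, n14, n16, n17, n18, n20, n21.
The nodes whose values change: x1, n5, n6, n12, n14, n16, n17, n20, n21.

First demand of the output computes:
  n2 = neg(-3) = 3
  n4 = absv(3) = 3
  n5 = sortl([-5, -1, 4, -6]) = [-6, -5, -1, 4]
  n6 = sortl([-5, -1, 4, -6]) = [-6, -5, -1, 4]
  n7 = neg(3) = -3
  n10 = absv(3) = 3
  n12 = concat([-6, -5, -1, 4], [-6, -5, -1, 4]) = [-6, -5, -1, 4, -6, -5, -1, 4]
  n14 = headl([-6, -5, -1, 4, -6, -5, -1, 4]) = -6
  n15 = max2(3, -3) = 3
  n16 = min2(-6, 3) = -6
  n17 = sub(-6, 3) = -9
  n18 = max2(-9, 3) = 3
  n20 = add(-6, 3) = -3
  n21 = min2(-3, 3) = -3

After the edit, cleaning proceeds:
  n5: a read changed (x1 [-5, -1, 4, -6]->[3, 1, 6]) — executes, giving [1, 3, 6].
  n6: a read changed (x1 [-5, -1, 4, -6]->[3, 1, 6]) — executes, giving [1, 3, 6].
  n12: a read changed (n6 [-6, -5, -1, 4]->[1, 3, 6]; n5 [-6, -5, -1, 4]->[1, 3, 6]) — executes, giving [1, 3, 6, 1, 3, 6].
  n14: a read changed (n12 [-6, -5, -1, 4, -6, -5, -1, 4]->[1, 3, 6, 1, 3, 6]) — executes, giving 1.
  n16: a read changed (n14 -6->1) — executes, giving 1.
  n17: a read changed (n14 -6->1) — executes, giving -2.
  n18: a read changed (n17 -9->-2) — executes, giving 3 — identical to its old value.
  n20: a read changed (n16 -6->1) — executes, giving 4.
  n21: a read changed (n20 -3->4) — executes, giving 3.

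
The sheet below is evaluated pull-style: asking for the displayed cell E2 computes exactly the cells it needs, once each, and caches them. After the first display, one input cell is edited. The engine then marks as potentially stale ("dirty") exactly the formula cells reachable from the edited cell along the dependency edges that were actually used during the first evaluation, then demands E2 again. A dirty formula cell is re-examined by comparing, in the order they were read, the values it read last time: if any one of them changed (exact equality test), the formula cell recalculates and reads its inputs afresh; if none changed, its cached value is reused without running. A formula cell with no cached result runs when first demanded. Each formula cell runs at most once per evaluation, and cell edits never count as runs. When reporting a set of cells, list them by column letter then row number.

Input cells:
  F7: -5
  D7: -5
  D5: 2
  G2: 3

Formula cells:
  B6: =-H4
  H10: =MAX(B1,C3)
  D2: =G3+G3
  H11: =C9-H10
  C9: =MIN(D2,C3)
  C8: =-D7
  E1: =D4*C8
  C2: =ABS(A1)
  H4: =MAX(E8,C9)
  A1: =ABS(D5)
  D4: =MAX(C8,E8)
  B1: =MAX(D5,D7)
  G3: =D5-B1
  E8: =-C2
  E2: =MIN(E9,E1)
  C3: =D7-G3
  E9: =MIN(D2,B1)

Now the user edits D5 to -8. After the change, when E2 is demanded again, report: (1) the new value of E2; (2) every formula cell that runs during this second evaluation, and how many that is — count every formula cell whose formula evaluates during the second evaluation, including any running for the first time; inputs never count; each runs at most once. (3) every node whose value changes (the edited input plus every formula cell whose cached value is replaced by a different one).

First demand of the output computes:
  A1 = ABS(2) = 2
  B1 = MAX(2, -5) = 2
  C2 = ABS(2) = 2
  C8 = -(-5) = 5
  E8 = -(2) = -2
  D4 = MAX(5, -2) = 5
  E1 = 5 * 5 = 25
  G3 = 2 - 2 = 0
  D2 = 0 + 0 = 0
  E9 = MIN(0, 2) = 0
  E2 = MIN(0, 25) = 0

After the edit, cleaning proceeds:
  A1: a read changed (D5 2->-8) — executes, giving 8.
  B1: a read changed (D5 2->-8) — executes, giving -5.
  C2: a read changed (A1 2->8) — executes, giving 8.
  E8: a read changed (C2 2->8) — executes, giving -8.
  D4: a read changed (E8 -2->-8) — executes, giving 5 — identical to its old value.
  E1: dirty, but its reads are unchanged (D4 unchanged, C8 unchanged); cached 25 stands.
  G3: a read changed (D5 2->-8; B1 2->-5) — executes, giving -3.
  D2: a read changed (G3 0->-3; G3 0->-3) — executes, giving -6.
  E9: a read changed (D2 0->-6; B1 2->-5) — executes, giving -6.
  E2: a read changed (E9 0->-6) — executes, giving -6.

Note where the cutoff bites: E1 is checked, finds nothing changed, and keeps its cache.

Demanding E2 again yields -6.
9 formula cells run: A1, B1, C2, D2, D4, E2, E8, E9, G3.
The nodes whose values change: A1, B1, C2, D2, D5, E2, E8, E9, G3.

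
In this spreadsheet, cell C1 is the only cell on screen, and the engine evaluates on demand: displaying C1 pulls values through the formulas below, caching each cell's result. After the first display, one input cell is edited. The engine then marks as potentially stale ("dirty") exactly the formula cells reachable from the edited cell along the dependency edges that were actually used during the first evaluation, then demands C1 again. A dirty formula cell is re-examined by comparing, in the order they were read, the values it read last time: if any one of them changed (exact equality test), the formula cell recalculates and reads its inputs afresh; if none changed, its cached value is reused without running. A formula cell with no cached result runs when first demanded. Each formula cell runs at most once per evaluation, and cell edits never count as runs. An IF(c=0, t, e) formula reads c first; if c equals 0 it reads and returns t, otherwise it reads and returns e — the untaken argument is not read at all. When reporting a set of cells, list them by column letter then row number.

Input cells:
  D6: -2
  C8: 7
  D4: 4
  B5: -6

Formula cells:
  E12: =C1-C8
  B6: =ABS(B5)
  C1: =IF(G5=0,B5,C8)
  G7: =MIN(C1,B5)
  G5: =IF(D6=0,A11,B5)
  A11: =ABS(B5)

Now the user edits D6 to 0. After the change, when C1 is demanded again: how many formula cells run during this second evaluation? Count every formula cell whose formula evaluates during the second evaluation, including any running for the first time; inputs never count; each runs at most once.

Initial pass — values computed on the first demand:
  G5 = IF(D6=0: D6=-2 -> else branch B5) = -6
  C1 = IF(G5=0: G5=-6 -> else branch C8) = 7

Second demand — change propagation:
  A11: newly demanded (no cache) — executes and yields 6.
  G5: re-runs because D6 -2->0; new result 6.
  C1: re-runs because G5 -6->6; new result 7 (unchanged).

The important point: the flipped condition pulls in fresh nodes; A11 runs for the first time.

Run set: A11, C1, G5 (3 run).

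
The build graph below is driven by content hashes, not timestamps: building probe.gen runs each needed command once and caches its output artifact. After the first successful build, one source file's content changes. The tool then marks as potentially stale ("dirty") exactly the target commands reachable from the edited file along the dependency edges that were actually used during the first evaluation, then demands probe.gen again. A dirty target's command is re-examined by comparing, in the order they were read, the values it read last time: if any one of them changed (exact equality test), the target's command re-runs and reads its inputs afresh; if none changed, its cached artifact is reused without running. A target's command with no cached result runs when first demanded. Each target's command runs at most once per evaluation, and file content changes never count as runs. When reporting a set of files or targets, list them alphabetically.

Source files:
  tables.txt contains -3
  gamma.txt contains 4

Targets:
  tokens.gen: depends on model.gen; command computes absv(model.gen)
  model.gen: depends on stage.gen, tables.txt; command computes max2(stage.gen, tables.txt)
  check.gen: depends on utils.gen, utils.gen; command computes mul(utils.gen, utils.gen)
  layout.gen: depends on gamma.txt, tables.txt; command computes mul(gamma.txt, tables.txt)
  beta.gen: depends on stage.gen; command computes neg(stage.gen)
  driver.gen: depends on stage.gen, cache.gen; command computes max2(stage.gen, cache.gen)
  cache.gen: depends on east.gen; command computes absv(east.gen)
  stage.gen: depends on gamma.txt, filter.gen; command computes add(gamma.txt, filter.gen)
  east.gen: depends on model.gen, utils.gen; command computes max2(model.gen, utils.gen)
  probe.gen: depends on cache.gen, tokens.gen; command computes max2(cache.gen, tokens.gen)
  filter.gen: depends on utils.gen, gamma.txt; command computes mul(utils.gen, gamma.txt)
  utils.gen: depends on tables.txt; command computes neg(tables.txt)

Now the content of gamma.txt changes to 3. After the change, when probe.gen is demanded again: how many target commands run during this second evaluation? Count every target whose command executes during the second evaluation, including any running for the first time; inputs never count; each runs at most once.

Initial pass — values computed on the first demand:
  utils.gen = neg(-3) = 3
  filter.gen = mul(3, 4) = 12
  stage.gen = add(4, 12) = 16
  model.gen = max2(16, -3) = 16
  east.gen = max2(16, 3) = 16
  cache.gen = absv(16) = 16
  tokens.gen = absv(16) = 16
  probe.gen = max2(16, 16) = 16

Second demand — change propagation:
  filter.gen: re-runs because gamma.txt 4->3; new result 9.
  stage.gen: re-runs because gamma.txt 4->3; filter.gen 12->9; new result 12.
  model.gen: re-runs because stage.gen 16->12; new result 12.
  east.gen: re-runs because model.gen 16->12; new result 12.
  cache.gen: re-runs because east.gen 16->12; new result 12.
  tokens.gen: re-runs because model.gen 16->12; new result 12.
  probe.gen: re-runs because cache.gen 16->12; tokens.gen 16->12; new result 12.

Run set: cache.gen, east.gen, filter.gen, model.gen, probe.gen, stage.gen, tokens.gen (7 run).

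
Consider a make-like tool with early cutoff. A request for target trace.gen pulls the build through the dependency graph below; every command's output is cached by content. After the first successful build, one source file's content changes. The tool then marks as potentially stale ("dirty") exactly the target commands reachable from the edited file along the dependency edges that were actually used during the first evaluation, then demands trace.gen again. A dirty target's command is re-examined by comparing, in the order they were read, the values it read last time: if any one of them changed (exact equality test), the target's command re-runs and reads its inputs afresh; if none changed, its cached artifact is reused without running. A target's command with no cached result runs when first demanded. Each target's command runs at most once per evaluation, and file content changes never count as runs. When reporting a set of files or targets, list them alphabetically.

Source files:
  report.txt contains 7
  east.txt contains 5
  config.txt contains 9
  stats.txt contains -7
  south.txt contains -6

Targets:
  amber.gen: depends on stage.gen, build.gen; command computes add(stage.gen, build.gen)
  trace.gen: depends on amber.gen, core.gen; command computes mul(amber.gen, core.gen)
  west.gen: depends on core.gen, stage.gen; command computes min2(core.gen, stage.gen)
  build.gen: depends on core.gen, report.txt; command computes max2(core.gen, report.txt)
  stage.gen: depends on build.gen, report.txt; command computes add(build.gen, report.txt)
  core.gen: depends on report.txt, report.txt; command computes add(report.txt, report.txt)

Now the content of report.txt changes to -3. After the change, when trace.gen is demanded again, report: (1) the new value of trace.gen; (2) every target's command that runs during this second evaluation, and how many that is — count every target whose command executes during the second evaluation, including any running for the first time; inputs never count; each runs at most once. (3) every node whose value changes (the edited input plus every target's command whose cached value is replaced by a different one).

Demanding trace.gen again yields 54.
5 target commands run: amber.gen, build.gen, core.gen, stage.gen, trace.gen.
The nodes whose values change: amber.gen, build.gen, core.gen, report.txt, stage.gen, trace.gen.

First demand of the output computes:
  core.gen = add(7, 7) = 14
  build.gen = max2(14, 7) = 14
  stage.gen = add(14, 7) = 21
  amber.gen = add(21, 14) = 35
  trace.gen = mul(35, 14) = 490

After the edit, cleaning proceeds:
  core.gen: a read changed (report.txt 7->-3; report.txt 7->-3) — executes, giving -6.
  build.gen: a read changed (core.gen 14->-6; report.txt 7->-3) — executes, giving -3.
  stage.gen: a read changed (build.gen 14->-3; report.txt 7->-3) — executes, giving -6.
  amber.gen: a read changed (stage.gen 21->-6; build.gen 14->-3) — executes, giving -9.
  trace.gen: a read changed (amber.gen 35->-9; core.gen 14->-6) — executes, giving 54.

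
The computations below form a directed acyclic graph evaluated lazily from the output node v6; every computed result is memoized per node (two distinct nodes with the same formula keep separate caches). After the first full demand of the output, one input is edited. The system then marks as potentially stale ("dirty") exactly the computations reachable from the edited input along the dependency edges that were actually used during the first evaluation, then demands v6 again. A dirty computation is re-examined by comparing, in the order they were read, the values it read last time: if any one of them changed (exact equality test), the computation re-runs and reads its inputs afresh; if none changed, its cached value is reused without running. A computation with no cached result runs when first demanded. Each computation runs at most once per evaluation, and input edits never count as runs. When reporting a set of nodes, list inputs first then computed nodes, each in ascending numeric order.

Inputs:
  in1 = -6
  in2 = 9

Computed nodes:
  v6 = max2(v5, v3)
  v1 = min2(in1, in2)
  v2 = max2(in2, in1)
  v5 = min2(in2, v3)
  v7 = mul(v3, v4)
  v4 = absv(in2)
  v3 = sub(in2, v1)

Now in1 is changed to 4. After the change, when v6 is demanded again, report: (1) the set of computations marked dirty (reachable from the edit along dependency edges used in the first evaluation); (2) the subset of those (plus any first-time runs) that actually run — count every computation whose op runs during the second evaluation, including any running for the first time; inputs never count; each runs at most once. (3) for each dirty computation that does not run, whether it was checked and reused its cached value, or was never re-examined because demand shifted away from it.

The edit dirties: v1, v3, v5, v6.
4 computations run: v1, v3, v5, v6.
No dirty computation escaped a run.

First demand of the output computes:
  v1 = min2(-6, 9) = -6
  v3 = sub(9, -6) = 15
  v5 = min2(9, 15) = 9
  v6 = max2(9, 15) = 15

After the edit, cleaning proceeds:
  v1: a read changed (in1 -6->4) — executes, giving 4.
  v3: a read changed (v1 -6->4) — executes, giving 5.
  v5: a read changed (v3 15->5) — executes, giving 5.
  v6: a read changed (v5 9->5; v3 15->5) — executes, giving 5.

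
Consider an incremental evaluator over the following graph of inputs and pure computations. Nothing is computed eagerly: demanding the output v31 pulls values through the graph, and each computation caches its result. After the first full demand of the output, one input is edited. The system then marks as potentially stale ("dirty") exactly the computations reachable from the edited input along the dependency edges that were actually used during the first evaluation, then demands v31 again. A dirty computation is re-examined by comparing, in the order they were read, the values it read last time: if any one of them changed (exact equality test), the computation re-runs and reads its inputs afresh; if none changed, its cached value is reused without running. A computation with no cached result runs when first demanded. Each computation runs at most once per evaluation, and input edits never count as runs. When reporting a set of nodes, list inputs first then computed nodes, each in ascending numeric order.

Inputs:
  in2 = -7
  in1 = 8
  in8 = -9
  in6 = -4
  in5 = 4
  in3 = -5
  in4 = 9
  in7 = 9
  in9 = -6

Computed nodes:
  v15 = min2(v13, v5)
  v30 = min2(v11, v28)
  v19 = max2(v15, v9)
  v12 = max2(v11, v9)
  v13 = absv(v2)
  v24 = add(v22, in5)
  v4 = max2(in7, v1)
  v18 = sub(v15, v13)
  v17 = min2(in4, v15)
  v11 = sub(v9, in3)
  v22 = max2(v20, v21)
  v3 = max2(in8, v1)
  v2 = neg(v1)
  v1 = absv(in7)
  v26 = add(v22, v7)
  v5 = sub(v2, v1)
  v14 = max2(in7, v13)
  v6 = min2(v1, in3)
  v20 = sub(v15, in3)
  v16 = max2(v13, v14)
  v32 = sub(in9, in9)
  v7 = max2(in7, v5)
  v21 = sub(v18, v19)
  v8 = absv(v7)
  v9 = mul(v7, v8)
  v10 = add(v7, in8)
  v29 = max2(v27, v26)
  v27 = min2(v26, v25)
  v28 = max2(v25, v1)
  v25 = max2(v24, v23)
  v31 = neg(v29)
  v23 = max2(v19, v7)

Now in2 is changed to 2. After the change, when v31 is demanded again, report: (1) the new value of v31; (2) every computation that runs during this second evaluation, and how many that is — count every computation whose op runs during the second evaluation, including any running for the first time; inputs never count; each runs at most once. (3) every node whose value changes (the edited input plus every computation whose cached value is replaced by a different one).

Initial pass — values computed on the first demand:
  v1 = absv(9) = 9
  v2 = neg(9) = -9
  v5 = sub(-9, 9) = -18
  v7 = max2(9, -18) = 9
  v8 = absv(9) = 9
  v9 = mul(9, 9) = 81
  v13 = absv(-9) = 9
  v15 = min2(9, -18) = -18
  v18 = sub(-18, 9) = -27
  v19 = max2(-18, 81) = 81
  v20 = sub(-18, -5) = -13
  v21 = sub(-27, 81) = -108
  v22 = max2(-13, -108) = -13
  v23 = max2(81, 9) = 81
  v24 = add(-13, 4) = -9
  v25 = max2(-9, 81) = 81
  v26 = add(-13, 9) = -4
  v27 = min2(-4, 81) = -4
  v29 = max2(-4, -4) = -4
  v31 = neg(-4) = 4

Second demand — change propagation:
  no demanded computation ever read in2, so the edit dirties nothing and nothing runs.

The important point: nothing the output needs ever reads in2, so the edit is invisible to it.

v31 now evaluates to 4.
Run set: none (0 run).
Changed values: in2.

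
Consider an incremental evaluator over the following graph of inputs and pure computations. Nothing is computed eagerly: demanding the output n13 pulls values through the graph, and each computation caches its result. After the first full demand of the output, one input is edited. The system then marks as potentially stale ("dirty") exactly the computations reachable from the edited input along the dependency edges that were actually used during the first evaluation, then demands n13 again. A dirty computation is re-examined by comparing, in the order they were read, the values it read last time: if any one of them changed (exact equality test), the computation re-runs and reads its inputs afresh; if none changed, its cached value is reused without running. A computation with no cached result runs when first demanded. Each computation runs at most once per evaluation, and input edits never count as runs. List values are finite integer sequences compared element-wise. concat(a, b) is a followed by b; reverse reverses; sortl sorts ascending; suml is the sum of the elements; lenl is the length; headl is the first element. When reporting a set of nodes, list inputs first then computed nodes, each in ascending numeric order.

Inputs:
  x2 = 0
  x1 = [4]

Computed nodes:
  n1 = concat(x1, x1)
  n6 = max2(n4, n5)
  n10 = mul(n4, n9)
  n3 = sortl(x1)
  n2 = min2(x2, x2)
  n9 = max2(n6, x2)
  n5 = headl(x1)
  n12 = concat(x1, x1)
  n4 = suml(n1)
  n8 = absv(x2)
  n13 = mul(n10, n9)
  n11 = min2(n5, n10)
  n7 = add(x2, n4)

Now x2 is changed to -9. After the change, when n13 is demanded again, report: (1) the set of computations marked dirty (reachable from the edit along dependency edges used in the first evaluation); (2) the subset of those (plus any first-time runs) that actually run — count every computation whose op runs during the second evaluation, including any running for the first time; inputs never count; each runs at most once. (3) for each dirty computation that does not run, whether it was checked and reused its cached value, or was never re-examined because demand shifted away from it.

Dirty set: n9, n10, n13.
Run set: n9 (1 run).
Re-examined without running (cache reused): n10, n13.
The important point: n9 recomputes to an identical value, and the output ends up unchanged.

Initial pass — values computed on the first demand:
  n1 = concat([4], [4]) = [4, 4]
  n4 = suml([4, 4]) = 8
  n5 = headl([4]) = 4
  n6 = max2(8, 4) = 8
  n9 = max2(8, 0) = 8
  n10 = mul(8, 8) = 64
  n13 = mul(64, 8) = 512

Second demand — change propagation:
  n9: re-runs because x2 0->-9; new result 8 (unchanged).
  n10: re-examined; everything it read last time is the same (n4 unchanged, n9 unchanged) — cache 64 kept, no run.
  n13: re-examined; everything it read last time is the same (n10 unchanged, n9 unchanged) — cache 512 kept, no run.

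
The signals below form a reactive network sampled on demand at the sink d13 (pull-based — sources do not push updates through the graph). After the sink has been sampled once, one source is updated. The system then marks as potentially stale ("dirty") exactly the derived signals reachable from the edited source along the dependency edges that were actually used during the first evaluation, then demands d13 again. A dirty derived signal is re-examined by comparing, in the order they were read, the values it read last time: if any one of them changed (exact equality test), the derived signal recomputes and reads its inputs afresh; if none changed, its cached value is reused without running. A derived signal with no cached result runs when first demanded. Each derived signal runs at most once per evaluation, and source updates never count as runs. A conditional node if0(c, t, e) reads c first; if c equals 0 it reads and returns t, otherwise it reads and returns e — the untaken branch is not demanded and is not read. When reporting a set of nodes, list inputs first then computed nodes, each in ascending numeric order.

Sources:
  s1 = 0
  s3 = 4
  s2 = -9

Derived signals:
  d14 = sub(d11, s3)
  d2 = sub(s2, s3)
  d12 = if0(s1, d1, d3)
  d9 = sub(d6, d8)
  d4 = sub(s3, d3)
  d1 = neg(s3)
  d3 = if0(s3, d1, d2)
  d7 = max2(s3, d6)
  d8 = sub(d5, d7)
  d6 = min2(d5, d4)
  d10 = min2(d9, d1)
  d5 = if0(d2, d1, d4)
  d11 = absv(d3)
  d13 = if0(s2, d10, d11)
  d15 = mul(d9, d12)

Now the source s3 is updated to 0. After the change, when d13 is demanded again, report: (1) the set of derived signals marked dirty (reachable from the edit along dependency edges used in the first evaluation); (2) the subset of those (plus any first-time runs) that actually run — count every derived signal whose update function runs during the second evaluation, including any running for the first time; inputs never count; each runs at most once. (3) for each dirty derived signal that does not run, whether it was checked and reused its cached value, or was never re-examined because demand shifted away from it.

Dirty set: d2, d3, d11, d13.
Run set: d1, d3, d11, d13 (4 run).
Left stale — demand moved off them: d2.
The important point: the flipped condition redirects demand; d2 is left stale, never re-checked.

Initial pass — values computed on the first demand:
  d2 = sub(-9, 4) = -13
  d3 = if0(s3=4 -> else branch d2) = -13
  d11 = absv(-13) = 13
  d13 = if0(s2=-9 -> else branch d11) = 13

Second demand — change propagation:
  d1: newly demanded (no cache) — executes and yields 0.
  d2: dirty yet unreached — the second evaluation never asks for it.
  d3: re-runs because s3 4->0; new result 0.
  d11: re-runs because d3 -13->0; new result 0.
  d13: re-runs because d11 13->0; new result 0.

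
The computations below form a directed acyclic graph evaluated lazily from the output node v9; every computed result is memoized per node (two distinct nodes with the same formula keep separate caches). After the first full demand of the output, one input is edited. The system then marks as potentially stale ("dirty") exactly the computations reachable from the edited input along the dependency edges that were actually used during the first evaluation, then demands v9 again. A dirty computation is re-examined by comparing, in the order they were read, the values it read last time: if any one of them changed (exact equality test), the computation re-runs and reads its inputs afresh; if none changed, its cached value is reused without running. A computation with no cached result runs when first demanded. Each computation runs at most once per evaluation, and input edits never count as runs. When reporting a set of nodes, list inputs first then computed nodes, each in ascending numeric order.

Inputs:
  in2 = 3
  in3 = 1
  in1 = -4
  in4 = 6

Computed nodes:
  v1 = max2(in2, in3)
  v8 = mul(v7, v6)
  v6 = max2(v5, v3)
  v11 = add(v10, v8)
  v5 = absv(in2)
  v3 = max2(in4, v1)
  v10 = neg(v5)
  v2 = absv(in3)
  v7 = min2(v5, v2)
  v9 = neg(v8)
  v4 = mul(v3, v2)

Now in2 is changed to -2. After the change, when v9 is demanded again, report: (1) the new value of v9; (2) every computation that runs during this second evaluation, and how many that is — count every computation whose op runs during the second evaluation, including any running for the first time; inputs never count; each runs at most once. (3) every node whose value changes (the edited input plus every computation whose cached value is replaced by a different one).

First demand of the output computes:
  v1 = max2(3, 1) = 3
  v2 = absv(1) = 1
  v3 = max2(6, 3) = 6
  v5 = absv(3) = 3
  v6 = max2(3, 6) = 6
  v7 = min2(3, 1) = 1
  v8 = mul(1, 6) = 6
  v9 = neg(6) = -6

After the edit, cleaning proceeds:
  v1: a read changed (in2 3->-2) — executes, giving 1.
  v3: a read changed (v1 3->1) — executes, giving 6 — identical to its old value.
  v5: a read changed (in2 3->-2) — executes, giving 2.
  v6: a read changed (v5 3->2) — executes, giving 6 — identical to its old value.
  v7: a read changed (v5 3->2) — executes, giving 1 — identical to its old value.
  v8: dirty, but its reads are unchanged (v7 unchanged, v6 unchanged); cached 6 stands.
  v9: dirty, but its reads are unchanged (v8 unchanged); cached -6 stands.

Note where the cutoff bites: v8 is checked, finds nothing changed, and keeps its cache.

Demanding v9 again yields -6.
5 computations run: v1, v3, v5, v6, v7.
The nodes whose values change: in2, v1, v5.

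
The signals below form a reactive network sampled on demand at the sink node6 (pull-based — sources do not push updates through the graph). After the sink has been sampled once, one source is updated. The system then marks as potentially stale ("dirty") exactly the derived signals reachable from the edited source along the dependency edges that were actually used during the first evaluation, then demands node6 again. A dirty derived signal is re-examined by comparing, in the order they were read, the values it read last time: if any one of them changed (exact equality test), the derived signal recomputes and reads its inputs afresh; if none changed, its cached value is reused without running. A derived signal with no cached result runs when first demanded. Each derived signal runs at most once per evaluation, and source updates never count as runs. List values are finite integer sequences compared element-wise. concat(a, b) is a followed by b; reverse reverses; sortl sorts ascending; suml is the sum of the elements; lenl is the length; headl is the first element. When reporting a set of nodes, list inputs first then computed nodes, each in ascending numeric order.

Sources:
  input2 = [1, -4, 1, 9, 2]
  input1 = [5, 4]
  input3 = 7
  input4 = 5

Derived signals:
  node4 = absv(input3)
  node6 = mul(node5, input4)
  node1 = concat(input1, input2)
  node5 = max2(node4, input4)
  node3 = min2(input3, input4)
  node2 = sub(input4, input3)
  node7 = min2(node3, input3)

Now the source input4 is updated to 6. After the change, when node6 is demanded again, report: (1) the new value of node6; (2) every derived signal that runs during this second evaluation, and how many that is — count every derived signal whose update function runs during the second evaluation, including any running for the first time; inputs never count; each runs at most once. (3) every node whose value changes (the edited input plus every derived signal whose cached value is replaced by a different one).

Initial pass — values computed on the first demand:
  node4 = absv(7) = 7
  node5 = max2(7, 5) = 7
  node6 = mul(7, 5) = 35

Second demand — change propagation:
  node5: re-runs because input4 5->6; new result 7 (unchanged).
  node6: re-runs because input4 5->6; new result 42.

node6 now evaluates to 42.
Run set: node5, node6 (2 run).
Changed values: input4, node6.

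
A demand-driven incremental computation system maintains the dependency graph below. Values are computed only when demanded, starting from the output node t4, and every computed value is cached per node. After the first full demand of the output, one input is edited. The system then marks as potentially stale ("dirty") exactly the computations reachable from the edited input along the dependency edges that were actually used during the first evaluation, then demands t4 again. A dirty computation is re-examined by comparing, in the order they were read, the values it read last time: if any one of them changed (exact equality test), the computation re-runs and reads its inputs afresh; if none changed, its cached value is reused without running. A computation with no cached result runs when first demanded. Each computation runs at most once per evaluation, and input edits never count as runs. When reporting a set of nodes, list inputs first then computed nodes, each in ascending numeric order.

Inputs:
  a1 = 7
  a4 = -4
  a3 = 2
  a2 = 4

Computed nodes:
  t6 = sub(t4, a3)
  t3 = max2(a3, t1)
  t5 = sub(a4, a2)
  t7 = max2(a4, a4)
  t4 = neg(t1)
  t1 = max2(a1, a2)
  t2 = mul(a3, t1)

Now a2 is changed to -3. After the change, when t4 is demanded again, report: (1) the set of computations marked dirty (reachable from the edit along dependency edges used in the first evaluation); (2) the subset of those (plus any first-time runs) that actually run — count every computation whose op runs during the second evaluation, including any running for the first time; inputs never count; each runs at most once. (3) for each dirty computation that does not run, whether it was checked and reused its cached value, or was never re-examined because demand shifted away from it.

Marked dirty: t1, t4.
Computations that run: t1 — 1 in total.
Checked but reused from cache: t4.
Key observation: the change is absorbed at t1 — it re-runs but produces the same value, and the output's value is unchanged.

First evaluation (everything demanded from the output):
  t1 = max2(7, 4) = 7
  t4 = neg(7) = -7

Propagation after the edit:
  t1: runs — a2 4->-3; result 7 (same value as before).
  t4: checked — values it read are unchanged (t1 unchanged); reused cached -7 without running.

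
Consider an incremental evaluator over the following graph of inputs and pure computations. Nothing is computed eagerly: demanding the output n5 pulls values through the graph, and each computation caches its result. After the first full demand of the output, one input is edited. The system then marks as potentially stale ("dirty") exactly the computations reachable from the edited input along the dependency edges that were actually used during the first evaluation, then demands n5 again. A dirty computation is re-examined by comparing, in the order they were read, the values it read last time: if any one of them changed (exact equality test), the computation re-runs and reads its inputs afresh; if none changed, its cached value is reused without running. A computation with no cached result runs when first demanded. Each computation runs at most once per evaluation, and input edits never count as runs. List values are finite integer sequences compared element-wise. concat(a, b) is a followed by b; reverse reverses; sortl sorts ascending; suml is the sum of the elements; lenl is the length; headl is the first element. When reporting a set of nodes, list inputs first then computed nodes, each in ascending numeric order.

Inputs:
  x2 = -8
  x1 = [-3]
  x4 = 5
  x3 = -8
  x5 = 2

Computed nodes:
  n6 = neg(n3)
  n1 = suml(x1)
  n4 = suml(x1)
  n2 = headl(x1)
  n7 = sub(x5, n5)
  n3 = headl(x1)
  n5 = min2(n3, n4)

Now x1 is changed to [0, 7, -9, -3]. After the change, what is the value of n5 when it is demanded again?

Initial pass — values computed on the first demand:
  n3 = headl([-3]) = -3
  n4 = suml([-3]) = -3
  n5 = min2(-3, -3) = -3

Second demand — change propagation:
  n3: re-runs because x1 [-3]->[0, 7, -9, -3]; new result 0.
  n4: re-runs because x1 [-3]->[0, 7, -9, -3]; new result -5.
  n5: re-runs because n3 -3->0; n4 -3->-5; new result -5.

n5 now evaluates to -5.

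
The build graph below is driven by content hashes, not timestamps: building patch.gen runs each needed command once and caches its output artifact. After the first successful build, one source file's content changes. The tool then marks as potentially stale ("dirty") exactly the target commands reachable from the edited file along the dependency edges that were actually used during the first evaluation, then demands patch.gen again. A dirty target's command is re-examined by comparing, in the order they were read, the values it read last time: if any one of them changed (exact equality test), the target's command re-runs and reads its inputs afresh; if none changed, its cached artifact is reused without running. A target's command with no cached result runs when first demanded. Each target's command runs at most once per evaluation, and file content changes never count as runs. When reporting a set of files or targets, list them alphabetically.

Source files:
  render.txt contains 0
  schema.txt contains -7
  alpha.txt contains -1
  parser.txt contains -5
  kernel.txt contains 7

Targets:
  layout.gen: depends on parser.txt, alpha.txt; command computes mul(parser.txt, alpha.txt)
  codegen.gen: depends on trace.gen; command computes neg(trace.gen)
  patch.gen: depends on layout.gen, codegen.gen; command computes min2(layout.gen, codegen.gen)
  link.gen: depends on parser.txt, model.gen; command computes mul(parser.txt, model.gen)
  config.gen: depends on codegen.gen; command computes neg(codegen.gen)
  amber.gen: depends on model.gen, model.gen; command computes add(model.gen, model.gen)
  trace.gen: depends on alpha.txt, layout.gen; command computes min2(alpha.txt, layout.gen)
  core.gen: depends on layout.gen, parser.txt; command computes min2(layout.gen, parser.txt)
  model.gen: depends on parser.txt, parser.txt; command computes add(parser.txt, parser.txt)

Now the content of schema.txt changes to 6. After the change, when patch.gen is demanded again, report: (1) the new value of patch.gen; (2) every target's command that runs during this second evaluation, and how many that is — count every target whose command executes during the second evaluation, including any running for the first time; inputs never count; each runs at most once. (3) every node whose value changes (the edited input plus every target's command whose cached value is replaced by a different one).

Initial pass — values computed on the first demand:
  layout.gen = mul(-5, -1) = 5
  trace.gen = min2(-1, 5) = -1
  codegen.gen = neg(-1) = 1
  patch.gen = min2(5, 1) = 1

Second demand — change propagation:
  no demanded computation ever read schema.txt, so the edit dirties nothing and nothing runs.

The important point: nothing the output needs ever reads schema.txt, so the edit is invisible to it.

patch.gen now evaluates to 1.
Run set: none (0 run).
Changed values: schema.txt.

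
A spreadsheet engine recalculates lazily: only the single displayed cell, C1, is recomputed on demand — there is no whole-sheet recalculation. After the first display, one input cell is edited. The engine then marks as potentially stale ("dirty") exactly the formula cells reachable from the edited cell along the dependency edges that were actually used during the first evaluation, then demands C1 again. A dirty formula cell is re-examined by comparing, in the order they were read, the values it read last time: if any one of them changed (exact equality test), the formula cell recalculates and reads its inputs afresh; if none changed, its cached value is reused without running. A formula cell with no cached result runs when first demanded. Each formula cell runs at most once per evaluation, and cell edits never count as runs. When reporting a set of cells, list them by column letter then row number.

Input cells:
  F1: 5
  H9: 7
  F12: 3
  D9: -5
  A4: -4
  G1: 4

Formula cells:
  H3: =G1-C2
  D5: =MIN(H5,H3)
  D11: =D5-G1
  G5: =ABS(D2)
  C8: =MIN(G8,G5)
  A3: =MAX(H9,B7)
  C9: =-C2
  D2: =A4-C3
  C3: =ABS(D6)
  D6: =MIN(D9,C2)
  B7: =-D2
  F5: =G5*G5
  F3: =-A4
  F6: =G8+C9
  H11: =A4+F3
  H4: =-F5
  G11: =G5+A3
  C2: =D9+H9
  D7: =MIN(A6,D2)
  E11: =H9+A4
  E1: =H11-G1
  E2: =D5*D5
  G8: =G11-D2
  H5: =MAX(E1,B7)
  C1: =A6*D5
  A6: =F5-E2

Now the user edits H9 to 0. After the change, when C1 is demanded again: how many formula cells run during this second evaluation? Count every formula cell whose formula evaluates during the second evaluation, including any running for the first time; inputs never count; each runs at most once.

Formula cells that run: A6, C1, C2, D5, D6, E2, H3 — 7 in total.
Key observation: the cutoff stops propagation at C3 — its inputs' values are unchanged, so it reuses its cache.

First evaluation (everything demanded from the output):
  C2 = -5 + 7 = 2
  D6 = MIN(-5, 2) = -5
  C3 = ABS(-5) = 5
  D2 = -4 - 5 = -9
  B7 = -(-9) = 9
  F3 = -(-4) = 4
  G5 = ABS(-9) = 9
  F5 = 9 * 9 = 81
  H3 = 4 - 2 = 2
  H11 = -4 + 4 = 0
  E1 = 0 - 4 = -4
  H5 = MAX(-4, 9) = 9
  D5 = MIN(9, 2) = 2
  E2 = 2 * 2 = 4
  A6 = 81 - 4 = 77
  C1 = 77 * 2 = 154

Propagation after the edit:
  C2: runs — H9 7->0; result -5.
  D6: runs — C2 2->-5; result -5 (same value as before).
  C3: checked — values it read are unchanged (D6 unchanged); reused cached 5 without running.
  D2: checked — values it read are unchanged (A4 unchanged, C3 unchanged); reused cached -9 without running.
  B7: checked — values it read are unchanged (D2 unchanged); reused cached 9 without running.
  G5: checked — values it read are unchanged (D2 unchanged); reused cached 9 without running.
  F5: checked — values it read are unchanged (G5 unchanged, G5 unchanged); reused cached 81 without running.
  H3: runs — C2 2->-5; result 9.
  H5: checked — values it read are unchanged (E1 unchanged, B7 unchanged); reused cached 9 without running.
  D5: runs — H3 2->9; result 9.
  E2: runs — D5 2->9; D5 2->9; result 81.
  A6: runs — E2 4->81; result 0.
  C1: runs — A6 77->0; D5 2->9; result 0.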